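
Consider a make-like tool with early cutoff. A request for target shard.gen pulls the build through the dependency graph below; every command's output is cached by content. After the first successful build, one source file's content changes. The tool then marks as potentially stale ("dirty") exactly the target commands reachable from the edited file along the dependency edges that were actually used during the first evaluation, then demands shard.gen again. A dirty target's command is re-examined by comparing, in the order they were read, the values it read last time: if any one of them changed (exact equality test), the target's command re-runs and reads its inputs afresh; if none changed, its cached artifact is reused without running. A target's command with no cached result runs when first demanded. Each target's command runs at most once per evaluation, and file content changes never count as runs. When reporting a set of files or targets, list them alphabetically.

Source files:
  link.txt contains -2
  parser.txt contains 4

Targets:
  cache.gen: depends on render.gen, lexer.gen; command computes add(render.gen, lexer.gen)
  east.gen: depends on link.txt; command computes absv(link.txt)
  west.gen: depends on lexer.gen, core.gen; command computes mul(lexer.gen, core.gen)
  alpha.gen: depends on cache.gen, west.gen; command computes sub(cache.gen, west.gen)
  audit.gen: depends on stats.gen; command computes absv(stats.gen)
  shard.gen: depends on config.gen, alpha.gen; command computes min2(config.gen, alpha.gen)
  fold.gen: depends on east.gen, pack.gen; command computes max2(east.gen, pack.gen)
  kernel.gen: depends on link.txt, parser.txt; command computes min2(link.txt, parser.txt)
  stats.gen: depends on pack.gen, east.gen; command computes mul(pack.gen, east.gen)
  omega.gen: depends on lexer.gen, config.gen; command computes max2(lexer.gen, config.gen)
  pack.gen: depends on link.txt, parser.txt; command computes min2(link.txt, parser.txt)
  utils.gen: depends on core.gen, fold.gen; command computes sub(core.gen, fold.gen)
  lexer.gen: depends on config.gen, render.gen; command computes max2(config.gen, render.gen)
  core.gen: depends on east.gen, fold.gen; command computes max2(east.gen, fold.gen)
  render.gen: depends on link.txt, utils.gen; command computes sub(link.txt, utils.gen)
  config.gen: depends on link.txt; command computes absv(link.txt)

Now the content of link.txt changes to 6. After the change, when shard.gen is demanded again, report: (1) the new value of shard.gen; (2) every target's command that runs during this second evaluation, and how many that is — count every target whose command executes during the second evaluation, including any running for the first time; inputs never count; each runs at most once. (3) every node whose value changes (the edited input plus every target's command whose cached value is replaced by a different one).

Demanding shard.gen again yields -24.
12 target commands run: alpha.gen, cache.gen, config.gen, core.gen, east.gen, fold.gen, lexer.gen, pack.gen, render.gen, shard.gen, utils.gen, west.gen.
The nodes whose values change: alpha.gen, cache.gen, config.gen, core.gen, east.gen, fold.gen, lexer.gen, link.txt, pack.gen, render.gen, shard.gen, west.gen.

First demand of the output computes:
  config.gen = absv(-2) = 2
  east.gen = absv(-2) = 2
  pack.gen = min2(-2, 4) = -2
  fold.gen = max2(2, -2) = 2
  core.gen = max2(2, 2) = 2
  utils.gen = sub(2, 2) = 0
  render.gen = sub(-2, 0) = -2
  lexer.gen = max2(2, -2) = 2
  cache.gen = add(-2, 2) = 0
  west.gen = mul(2, 2) = 4
  alpha.gen = sub(0, 4) = -4
  shard.gen = min2(2, -4) = -4

After the edit, cleaning proceeds:
  config.gen: a read changed (link.txt -2->6) — executes, giving 6.
  east.gen: a read changed (link.txt -2->6) — executes, giving 6.
  pack.gen: a read changed (link.txt -2->6) — executes, giving 4.
  fold.gen: a read changed (east.gen 2->6; pack.gen -2->4) — executes, giving 6.
  core.gen: a read changed (east.gen 2->6; fold.gen 2->6) — executes, giving 6.
  utils.gen: a read changed (core.gen 2->6; fold.gen 2->6) — executes, giving 0 — identical to its old value.
  render.gen: a read changed (link.txt -2->6) — executes, giving 6.
  lexer.gen: a read changed (config.gen 2->6; render.gen -2->6) — executes, giving 6.
  cache.gen: a read changed (render.gen -2->6; lexer.gen 2->6) — executes, giving 12.
  west.gen: a read changed (lexer.gen 2->6; core.gen 2->6) — executes, giving 36.
  alpha.gen: a read changed (cache.gen 0->12; west.gen 4->36) — executes, giving -24.
  shard.gen: a read changed (config.gen 2->6; alpha.gen -4->-24) — executes, giving -24.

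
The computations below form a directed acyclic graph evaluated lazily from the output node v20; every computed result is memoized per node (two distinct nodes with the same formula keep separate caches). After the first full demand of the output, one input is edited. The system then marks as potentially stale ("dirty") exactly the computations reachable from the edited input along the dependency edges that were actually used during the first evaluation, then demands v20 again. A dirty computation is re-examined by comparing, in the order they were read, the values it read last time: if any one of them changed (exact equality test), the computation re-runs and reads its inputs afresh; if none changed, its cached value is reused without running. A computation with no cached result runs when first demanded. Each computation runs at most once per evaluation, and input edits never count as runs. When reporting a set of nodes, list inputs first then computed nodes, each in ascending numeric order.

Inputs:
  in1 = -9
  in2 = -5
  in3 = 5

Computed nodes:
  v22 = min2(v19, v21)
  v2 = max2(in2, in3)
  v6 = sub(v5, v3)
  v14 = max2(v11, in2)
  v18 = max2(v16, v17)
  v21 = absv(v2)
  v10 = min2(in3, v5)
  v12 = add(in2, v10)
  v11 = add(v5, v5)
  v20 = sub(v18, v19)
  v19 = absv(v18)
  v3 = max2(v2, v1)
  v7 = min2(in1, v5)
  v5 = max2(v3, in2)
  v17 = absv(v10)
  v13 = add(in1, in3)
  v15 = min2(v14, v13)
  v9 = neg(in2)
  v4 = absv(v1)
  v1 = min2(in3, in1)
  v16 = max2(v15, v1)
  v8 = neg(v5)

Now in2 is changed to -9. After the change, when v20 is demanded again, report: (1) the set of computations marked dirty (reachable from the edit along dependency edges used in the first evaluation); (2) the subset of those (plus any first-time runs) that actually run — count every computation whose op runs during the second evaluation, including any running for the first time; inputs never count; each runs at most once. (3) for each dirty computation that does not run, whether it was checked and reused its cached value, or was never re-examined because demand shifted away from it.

The edit dirties: v2, v3, v5, v10, v11, v14, v15, v16, v17, v18, v19, v20.
3 computations run: v2, v5, v14.
Cache hits after checking: v3, v10, v11, v15, v16, v17, v18, v19, v20.
Note where the cutoff bites: v3 is checked, finds nothing changed, and keeps its cache.

First demand of the output computes:
  v1 = min2(5, -9) = -9
  v2 = max2(-5, 5) = 5
  v3 = max2(5, -9) = 5
  v5 = max2(5, -5) = 5
  v10 = min2(5, 5) = 5
  v11 = add(5, 5) = 10
  v13 = add(-9, 5) = -4
  v14 = max2(10, -5) = 10
  v15 = min2(10, -4) = -4
  v16 = max2(-4, -9) = -4
  v17 = absv(5) = 5
  v18 = max2(-4, 5) = 5
  v19 = absv(5) = 5
  v20 = sub(5, 5) = 0

After the edit, cleaning proceeds:
  v2: a read changed (in2 -5->-9) — executes, giving 5 — identical to its old value.
  v3: dirty, but its reads are unchanged (v2 unchanged, v1 unchanged); cached 5 stands.
  v5: a read changed (in2 -5->-9) — executes, giving 5 — identical to its old value.
  v10: dirty, but its reads are unchanged (in3 unchanged, v5 unchanged); cached 5 stands.
  v11: dirty, but its reads are unchanged (v5 unchanged, v5 unchanged); cached 10 stands.
  v14: a read changed (in2 -5->-9) — executes, giving 10 — identical to its old value.
  v15: dirty, but its reads are unchanged (v14 unchanged, v13 unchanged); cached -4 stands.
  v16: dirty, but its reads are unchanged (v15 unchanged, v1 unchanged); cached -4 stands.
  v17: dirty, but its reads are unchanged (v10 unchanged); cached 5 stands.
  v18: dirty, but its reads are unchanged (v16 unchanged, v17 unchanged); cached 5 stands.
  v19: dirty, but its reads are unchanged (v18 unchanged); cached 5 stands.
  v20: dirty, but its reads are unchanged (v18 unchanged, v19 unchanged); cached 0 stands.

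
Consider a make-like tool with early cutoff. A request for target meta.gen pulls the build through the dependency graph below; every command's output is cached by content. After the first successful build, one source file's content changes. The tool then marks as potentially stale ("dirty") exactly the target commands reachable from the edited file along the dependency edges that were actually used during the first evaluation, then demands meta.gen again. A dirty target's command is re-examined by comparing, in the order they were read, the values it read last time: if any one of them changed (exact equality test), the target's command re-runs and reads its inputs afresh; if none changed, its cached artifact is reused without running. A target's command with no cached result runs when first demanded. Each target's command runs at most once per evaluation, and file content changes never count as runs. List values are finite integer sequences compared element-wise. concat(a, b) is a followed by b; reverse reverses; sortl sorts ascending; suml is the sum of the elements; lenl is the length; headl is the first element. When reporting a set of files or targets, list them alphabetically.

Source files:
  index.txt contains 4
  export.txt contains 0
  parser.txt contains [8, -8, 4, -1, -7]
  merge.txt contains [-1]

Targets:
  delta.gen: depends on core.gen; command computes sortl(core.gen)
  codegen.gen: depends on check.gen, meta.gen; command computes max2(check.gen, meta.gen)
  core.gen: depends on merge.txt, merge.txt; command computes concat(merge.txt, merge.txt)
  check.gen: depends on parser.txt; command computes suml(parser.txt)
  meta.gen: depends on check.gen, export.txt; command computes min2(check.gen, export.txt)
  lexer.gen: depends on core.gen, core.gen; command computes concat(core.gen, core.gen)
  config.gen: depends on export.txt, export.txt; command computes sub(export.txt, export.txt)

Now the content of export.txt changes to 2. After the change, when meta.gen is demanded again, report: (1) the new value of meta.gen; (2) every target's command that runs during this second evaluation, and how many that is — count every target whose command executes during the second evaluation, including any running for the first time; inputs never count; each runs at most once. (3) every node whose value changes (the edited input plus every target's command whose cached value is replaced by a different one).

First demand of the output computes:
  check.gen = suml([8, -8, 4, -1, -7]) = -4
  meta.gen = min2(-4, 0) = -4

After the edit, cleaning proceeds:
  meta.gen: a read changed (export.txt 0->2) — executes, giving -4 — identical to its old value.

Demanding meta.gen again yields -4.
1 target commands run: meta.gen.
The nodes whose values change: export.txt.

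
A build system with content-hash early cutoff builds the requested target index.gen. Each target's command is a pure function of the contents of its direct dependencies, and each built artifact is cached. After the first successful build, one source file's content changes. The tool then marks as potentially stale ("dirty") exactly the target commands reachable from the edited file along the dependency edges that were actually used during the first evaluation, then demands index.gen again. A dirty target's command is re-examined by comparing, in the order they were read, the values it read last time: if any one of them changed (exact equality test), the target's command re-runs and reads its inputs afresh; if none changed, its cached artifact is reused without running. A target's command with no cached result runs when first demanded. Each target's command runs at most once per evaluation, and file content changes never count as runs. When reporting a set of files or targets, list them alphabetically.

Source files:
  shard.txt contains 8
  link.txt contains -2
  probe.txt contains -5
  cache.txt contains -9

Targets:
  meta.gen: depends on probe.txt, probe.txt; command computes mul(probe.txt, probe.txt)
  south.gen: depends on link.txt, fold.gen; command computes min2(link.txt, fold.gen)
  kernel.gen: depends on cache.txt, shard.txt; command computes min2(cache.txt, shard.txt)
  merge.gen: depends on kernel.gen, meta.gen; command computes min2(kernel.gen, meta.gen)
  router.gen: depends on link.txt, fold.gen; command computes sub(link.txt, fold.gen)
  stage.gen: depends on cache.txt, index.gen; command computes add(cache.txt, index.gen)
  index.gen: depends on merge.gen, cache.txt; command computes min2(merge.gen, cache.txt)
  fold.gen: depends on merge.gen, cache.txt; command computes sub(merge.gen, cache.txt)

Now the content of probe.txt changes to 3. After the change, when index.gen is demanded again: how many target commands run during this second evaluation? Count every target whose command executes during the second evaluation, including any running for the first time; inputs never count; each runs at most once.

Target commands that run: merge.gen, meta.gen — 2 in total.
Key observation: the change is absorbed at merge.gen — it re-runs but produces the same value, and the output's value is unchanged.

First evaluation (everything demanded from the output):
  kernel.gen = min2(-9, 8) = -9
  meta.gen = mul(-5, -5) = 25
  merge.gen = min2(-9, 25) = -9
  index.gen = min2(-9, -9) = -9

Propagation after the edit:
  meta.gen: runs — probe.txt -5->3; probe.txt -5->3; result 9.
  merge.gen: runs — meta.gen 25->9; result -9 (same value as before).
  index.gen: checked — values it read are unchanged (merge.gen unchanged, cache.txt unchanged); reused cached -9 without running.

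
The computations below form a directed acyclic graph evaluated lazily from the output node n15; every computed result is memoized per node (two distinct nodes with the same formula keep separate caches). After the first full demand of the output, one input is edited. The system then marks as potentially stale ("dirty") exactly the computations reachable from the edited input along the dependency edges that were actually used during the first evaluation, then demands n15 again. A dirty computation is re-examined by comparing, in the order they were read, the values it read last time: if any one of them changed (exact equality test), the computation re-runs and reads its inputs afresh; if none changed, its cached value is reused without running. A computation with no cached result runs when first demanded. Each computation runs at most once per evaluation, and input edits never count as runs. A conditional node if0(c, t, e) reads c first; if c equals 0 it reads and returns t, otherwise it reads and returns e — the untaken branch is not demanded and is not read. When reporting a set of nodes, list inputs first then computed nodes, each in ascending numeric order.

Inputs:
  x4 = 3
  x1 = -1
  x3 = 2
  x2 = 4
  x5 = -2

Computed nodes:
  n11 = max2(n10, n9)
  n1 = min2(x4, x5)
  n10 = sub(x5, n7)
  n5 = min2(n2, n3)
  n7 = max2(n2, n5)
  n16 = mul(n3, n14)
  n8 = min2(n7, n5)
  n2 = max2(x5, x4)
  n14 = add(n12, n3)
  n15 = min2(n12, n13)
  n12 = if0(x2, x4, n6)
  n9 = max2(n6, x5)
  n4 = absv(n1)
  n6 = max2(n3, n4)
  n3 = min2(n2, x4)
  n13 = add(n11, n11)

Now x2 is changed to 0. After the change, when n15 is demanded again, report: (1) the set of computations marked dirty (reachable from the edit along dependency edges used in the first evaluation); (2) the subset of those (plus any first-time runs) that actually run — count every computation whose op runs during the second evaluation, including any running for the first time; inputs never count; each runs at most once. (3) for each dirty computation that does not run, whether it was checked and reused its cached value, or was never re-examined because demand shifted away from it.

The edit dirties: n12, n15.
1 computations run: n12.
Cache hits after checking: n15.
Note the absorption at n12: it re-runs yet its value is the same, leaving the output's value untouched.

First demand of the output computes:
  n1 = min2(3, -2) = -2
  n2 = max2(-2, 3) = 3
  n3 = min2(3, 3) = 3
  n4 = absv(-2) = 2
  n5 = min2(3, 3) = 3
  n6 = max2(3, 2) = 3
  n7 = max2(3, 3) = 3
  n9 = max2(3, -2) = 3
  n10 = sub(-2, 3) = -5
  n11 = max2(-5, 3) = 3
  n12 = if0(x2=4 -> else branch n6) = 3
  n13 = add(3, 3) = 6
  n15 = min2(3, 6) = 3

After the edit, cleaning proceeds:
  n12: a read changed (x2 4->0) — executes, giving 3 — identical to its old value.
  n15: dirty, but its reads are unchanged (n12 unchanged, n13 unchanged); cached 3 stands.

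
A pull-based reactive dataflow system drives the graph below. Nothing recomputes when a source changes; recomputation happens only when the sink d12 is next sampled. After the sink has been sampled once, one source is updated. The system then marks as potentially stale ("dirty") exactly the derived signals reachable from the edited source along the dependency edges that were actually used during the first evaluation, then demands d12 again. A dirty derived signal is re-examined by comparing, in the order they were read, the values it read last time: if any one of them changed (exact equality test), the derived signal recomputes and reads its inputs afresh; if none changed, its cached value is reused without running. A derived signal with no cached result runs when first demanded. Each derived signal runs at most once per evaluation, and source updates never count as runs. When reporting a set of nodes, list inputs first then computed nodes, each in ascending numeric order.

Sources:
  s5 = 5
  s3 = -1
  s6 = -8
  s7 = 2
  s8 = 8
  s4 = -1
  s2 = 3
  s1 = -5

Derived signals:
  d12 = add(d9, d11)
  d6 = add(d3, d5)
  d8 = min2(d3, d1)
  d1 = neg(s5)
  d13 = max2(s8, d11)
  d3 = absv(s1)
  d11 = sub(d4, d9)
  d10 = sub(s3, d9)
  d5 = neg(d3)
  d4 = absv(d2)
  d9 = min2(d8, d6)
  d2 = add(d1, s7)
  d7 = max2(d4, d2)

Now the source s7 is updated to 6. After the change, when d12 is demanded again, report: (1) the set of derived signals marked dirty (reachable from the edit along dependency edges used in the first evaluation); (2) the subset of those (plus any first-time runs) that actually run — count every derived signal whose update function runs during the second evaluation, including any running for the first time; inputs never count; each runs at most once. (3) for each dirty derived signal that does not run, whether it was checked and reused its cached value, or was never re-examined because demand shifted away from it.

Marked dirty: d2, d4, d11, d12.
Derived signals that run: d2, d4, d11, d12 — 4 in total.
Every dirty derived signal ran.

First evaluation (everything demanded from the output):
  d1 = neg(5) = -5
  d2 = add(-5, 2) = -3
  d3 = absv(-5) = 5
  d4 = absv(-3) = 3
  d5 = neg(5) = -5
  d6 = add(5, -5) = 0
  d8 = min2(5, -5) = -5
  d9 = min2(-5, 0) = -5
  d11 = sub(3, -5) = 8
  d12 = add(-5, 8) = 3

Propagation after the edit:
  d2: runs — s7 2->6; result 1.
  d4: runs — d2 -3->1; result 1.
  d11: runs — d4 3->1; result 6.
  d12: runs — d11 8->6; result 1.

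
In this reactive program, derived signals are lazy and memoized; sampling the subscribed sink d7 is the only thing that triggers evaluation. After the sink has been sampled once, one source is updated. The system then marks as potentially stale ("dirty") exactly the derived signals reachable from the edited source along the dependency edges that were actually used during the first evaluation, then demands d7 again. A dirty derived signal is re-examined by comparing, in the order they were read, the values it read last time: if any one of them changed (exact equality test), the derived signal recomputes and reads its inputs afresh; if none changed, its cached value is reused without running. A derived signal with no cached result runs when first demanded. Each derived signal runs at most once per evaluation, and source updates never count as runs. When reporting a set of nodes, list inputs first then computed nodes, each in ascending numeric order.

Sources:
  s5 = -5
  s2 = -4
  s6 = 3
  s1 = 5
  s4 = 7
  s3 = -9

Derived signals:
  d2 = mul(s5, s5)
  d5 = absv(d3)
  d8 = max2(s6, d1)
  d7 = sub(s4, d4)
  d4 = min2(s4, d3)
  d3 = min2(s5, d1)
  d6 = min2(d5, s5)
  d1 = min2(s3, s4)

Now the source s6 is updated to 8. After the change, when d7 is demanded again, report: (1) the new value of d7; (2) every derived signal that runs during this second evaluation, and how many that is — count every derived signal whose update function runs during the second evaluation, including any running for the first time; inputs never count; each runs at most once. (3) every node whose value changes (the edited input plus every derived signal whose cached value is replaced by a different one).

First demand of the output computes:
  d1 = min2(-9, 7) = -9
  d3 = min2(-5, -9) = -9
  d4 = min2(7, -9) = -9
  d7 = sub(7, -9) = 16

After the edit, cleaning proceeds:
  s6 only reaches undemanded nodes; the second demand re-runs nothing.

Note the shortcut — s6 feeds only undemanded nodes, so no recomputation happens.

Demanding d7 again yields 16.
0 derived signals run: none.
The nodes whose values change: s6.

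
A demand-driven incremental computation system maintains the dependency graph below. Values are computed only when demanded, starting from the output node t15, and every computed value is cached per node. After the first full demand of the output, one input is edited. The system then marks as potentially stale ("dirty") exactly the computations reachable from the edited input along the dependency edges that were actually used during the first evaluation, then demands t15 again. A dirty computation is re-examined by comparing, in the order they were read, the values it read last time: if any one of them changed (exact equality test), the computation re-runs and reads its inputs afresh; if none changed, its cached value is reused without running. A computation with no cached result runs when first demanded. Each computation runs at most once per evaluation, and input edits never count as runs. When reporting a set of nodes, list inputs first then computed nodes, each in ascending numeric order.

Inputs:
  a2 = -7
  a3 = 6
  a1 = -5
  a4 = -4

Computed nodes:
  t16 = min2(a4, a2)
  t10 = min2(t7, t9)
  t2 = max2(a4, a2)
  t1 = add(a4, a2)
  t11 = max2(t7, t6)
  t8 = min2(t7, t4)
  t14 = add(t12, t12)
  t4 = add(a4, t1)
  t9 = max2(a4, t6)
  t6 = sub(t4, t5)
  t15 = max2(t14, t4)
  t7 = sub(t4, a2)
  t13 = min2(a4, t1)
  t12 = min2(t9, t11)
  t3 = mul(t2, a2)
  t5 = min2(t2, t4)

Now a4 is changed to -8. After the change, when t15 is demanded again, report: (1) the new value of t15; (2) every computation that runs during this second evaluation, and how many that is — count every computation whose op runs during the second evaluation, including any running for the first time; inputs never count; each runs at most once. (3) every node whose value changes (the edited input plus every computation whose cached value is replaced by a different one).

New value of t15: 0.
Computations that run: t1, t2, t4, t5, t6, t7, t9, t11, t15 — 9 in total.
Values that change: a4, t1, t2, t4, t5, t7.
Key observation: the cutoff stops propagation at t12 — its inputs' values are unchanged, so it reuses its cache.

First evaluation (everything demanded from the output):
  t1 = add(-4, -7) = -11
  t2 = max2(-4, -7) = -4
  t4 = add(-4, -11) = -15
  t5 = min2(-4, -15) = -15
  t6 = sub(-15, -15) = 0
  t7 = sub(-15, -7) = -8
  t9 = max2(-4, 0) = 0
  t11 = max2(-8, 0) = 0
  t12 = min2(0, 0) = 0
  t14 = add(0, 0) = 0
  t15 = max2(0, -15) = 0

Propagation after the edit:
  t1: runs — a4 -4->-8; result -15.
  t2: runs — a4 -4->-8; result -7.
  t4: runs — a4 -4->-8; t1 -11->-15; result -23.
  t5: runs — t2 -4->-7; t4 -15->-23; result -23.
  t6: runs — t4 -15->-23; t5 -15->-23; result 0 (same value as before).
  t7: runs — t4 -15->-23; result -16.
  t9: runs — a4 -4->-8; result 0 (same value as before).
  t11: runs — t7 -8->-16; result 0 (same value as before).
  t12: checked — values it read are unchanged (t9 unchanged, t11 unchanged); reused cached 0 without running.
  t14: checked — values it read are unchanged (t12 unchanged, t12 unchanged); reused cached 0 without running.
  t15: runs — t4 -15->-23; result 0 (same value as before).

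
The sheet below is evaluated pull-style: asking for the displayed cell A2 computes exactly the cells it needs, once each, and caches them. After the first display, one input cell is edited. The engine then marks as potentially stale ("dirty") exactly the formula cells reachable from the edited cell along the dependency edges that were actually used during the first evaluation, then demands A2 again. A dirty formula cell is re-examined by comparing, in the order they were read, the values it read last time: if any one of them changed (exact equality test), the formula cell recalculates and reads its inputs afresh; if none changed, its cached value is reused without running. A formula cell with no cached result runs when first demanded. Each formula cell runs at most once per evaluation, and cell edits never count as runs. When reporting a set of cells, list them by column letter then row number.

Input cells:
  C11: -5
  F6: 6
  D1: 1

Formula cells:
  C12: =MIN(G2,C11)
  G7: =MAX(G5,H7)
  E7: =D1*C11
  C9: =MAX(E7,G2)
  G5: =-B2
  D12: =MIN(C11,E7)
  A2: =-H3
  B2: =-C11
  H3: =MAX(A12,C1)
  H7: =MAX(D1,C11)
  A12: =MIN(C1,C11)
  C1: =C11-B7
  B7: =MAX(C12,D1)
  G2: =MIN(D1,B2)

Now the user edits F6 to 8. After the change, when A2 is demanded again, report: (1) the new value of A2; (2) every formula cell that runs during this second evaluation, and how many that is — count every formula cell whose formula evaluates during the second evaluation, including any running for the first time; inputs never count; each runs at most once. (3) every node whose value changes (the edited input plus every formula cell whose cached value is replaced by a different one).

First demand of the output computes:
  B2 = -(-5) = 5
  G2 = MIN(1, 5) = 1
  C12 = MIN(1, -5) = -5
  B7 = MAX(-5, 1) = 1
  C1 = -5 - 1 = -6
  A12 = MIN(-6, -5) = -6
  H3 = MAX(-6, -6) = -6
  A2 = -(-6) = 6

After the edit, cleaning proceeds:
  no node depends on F6 at all; the second demand re-runs nothing.

Note the shortcut — nothing in the graph depends on F6 at all, so no recomputation happens.

Demanding A2 again yields 6.
0 formula cells run: none.
The nodes whose values change: F6.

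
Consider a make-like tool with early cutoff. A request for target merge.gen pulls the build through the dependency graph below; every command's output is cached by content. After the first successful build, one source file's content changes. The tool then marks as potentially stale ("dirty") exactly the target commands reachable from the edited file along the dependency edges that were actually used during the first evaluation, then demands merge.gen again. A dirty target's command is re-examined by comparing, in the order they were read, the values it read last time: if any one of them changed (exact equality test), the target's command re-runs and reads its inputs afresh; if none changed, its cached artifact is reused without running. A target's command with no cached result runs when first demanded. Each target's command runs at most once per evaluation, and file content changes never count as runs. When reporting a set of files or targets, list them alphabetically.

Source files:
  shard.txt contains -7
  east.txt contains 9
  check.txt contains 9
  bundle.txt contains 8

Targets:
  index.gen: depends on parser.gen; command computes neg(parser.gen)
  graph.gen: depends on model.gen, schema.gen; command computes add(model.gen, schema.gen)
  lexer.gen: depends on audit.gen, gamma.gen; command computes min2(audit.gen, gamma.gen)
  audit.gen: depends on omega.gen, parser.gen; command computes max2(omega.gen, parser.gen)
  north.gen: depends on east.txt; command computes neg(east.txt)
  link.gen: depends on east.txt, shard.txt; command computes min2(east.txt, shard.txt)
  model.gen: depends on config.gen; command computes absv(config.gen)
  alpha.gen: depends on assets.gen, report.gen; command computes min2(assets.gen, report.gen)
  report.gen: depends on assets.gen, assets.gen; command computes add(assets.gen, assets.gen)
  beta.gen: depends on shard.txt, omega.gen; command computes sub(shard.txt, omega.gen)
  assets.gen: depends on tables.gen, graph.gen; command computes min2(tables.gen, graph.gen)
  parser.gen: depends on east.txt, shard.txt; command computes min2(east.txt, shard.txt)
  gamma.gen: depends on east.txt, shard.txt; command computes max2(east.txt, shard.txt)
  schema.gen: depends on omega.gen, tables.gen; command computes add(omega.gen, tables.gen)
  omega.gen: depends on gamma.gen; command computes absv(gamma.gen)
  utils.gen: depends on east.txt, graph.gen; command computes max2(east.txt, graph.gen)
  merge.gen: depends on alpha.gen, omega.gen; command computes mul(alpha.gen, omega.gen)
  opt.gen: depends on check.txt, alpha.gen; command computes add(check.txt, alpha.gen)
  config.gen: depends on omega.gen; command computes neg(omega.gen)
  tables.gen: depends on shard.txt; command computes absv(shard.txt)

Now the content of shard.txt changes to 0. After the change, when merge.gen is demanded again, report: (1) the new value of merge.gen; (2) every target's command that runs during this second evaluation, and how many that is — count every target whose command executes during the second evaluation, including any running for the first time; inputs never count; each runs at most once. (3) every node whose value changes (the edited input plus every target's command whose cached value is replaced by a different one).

First demand of the output computes:
  gamma.gen = max2(9, -7) = 9
  omega.gen = absv(9) = 9
  config.gen = neg(9) = -9
  model.gen = absv(-9) = 9
  tables.gen = absv(-7) = 7
  schema.gen = add(9, 7) = 16
  graph.gen = add(9, 16) = 25
  assets.gen = min2(7, 25) = 7
  report.gen = add(7, 7) = 14
  alpha.gen = min2(7, 14) = 7
  merge.gen = mul(7, 9) = 63

After the edit, cleaning proceeds:
  gamma.gen: a read changed (shard.txt -7->0) — executes, giving 9 — identical to its old value.
  omega.gen: dirty, but its reads are unchanged (gamma.gen unchanged); cached 9 stands.
  config.gen: dirty, but its reads are unchanged (omega.gen unchanged); cached -9 stands.
  model.gen: dirty, but its reads are unchanged (config.gen unchanged); cached 9 stands.
  tables.gen: a read changed (shard.txt -7->0) — executes, giving 0.
  schema.gen: a read changed (tables.gen 7->0) — executes, giving 9.
  graph.gen: a read changed (schema.gen 16->9) — executes, giving 18.
  assets.gen: a read changed (tables.gen 7->0; graph.gen 25->18) — executes, giving 0.
  report.gen: a read changed (assets.gen 7->0; assets.gen 7->0) — executes, giving 0.
  alpha.gen: a read changed (assets.gen 7->0; report.gen 14->0) — executes, giving 0.
  merge.gen: a read changed (alpha.gen 7->0) — executes, giving 0.

Note where the cutoff bites: omega.gen is checked, finds nothing changed, and keeps its cache.

Demanding merge.gen again yields 0.
8 target commands run: alpha.gen, assets.gen, gamma.gen, graph.gen, merge.gen, report.gen, schema.gen, tables.gen.
The nodes whose values change: alpha.gen, assets.gen, graph.gen, merge.gen, report.gen, schema.gen, shard.txt, tables.gen.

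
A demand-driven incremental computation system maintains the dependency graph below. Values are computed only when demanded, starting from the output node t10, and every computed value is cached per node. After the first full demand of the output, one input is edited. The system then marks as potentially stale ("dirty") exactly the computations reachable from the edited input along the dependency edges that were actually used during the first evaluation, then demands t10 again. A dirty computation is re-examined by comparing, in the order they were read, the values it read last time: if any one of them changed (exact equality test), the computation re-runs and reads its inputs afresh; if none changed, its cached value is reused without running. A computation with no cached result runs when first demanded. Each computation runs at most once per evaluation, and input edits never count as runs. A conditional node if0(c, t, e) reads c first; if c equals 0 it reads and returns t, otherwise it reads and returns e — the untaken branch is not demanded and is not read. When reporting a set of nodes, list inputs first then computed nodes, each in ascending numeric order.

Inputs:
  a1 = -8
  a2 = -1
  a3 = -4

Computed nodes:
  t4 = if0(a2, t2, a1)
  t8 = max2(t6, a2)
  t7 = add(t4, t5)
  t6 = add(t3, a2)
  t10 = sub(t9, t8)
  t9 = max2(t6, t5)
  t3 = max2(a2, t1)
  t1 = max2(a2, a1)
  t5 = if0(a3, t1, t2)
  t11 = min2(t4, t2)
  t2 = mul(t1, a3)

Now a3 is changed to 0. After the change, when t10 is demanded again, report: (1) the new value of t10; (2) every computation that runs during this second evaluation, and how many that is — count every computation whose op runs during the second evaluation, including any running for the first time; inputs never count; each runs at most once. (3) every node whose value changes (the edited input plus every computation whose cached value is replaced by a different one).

First evaluation (everything demanded from the output):
  t1 = max2(-1, -8) = -1
  t2 = mul(-1, -4) = 4
  t3 = max2(-1, -1) = -1
  t5 = if0(a3=-4 -> else branch t2) = 4
  t6 = add(-1, -1) = -2
  t8 = max2(-2, -1) = -1
  t9 = max2(-2, 4) = 4
  t10 = sub(4, -1) = 5

Propagation after the edit:
  t2: marked dirty but never re-examined — demand shifted away from it.
  t5: runs — a3 -4->0; result -1.
  t9: runs — t5 4->-1; result -1.
  t10: runs — t9 4->-1; result 0.

Key observation: a condition flipped, so demand moved to the other branch — t2 is never re-examined.

New value of t10: 0.
Computations that run: t5, t9, t10 — 3 in total.
Values that change: a3, t5, t9, t10.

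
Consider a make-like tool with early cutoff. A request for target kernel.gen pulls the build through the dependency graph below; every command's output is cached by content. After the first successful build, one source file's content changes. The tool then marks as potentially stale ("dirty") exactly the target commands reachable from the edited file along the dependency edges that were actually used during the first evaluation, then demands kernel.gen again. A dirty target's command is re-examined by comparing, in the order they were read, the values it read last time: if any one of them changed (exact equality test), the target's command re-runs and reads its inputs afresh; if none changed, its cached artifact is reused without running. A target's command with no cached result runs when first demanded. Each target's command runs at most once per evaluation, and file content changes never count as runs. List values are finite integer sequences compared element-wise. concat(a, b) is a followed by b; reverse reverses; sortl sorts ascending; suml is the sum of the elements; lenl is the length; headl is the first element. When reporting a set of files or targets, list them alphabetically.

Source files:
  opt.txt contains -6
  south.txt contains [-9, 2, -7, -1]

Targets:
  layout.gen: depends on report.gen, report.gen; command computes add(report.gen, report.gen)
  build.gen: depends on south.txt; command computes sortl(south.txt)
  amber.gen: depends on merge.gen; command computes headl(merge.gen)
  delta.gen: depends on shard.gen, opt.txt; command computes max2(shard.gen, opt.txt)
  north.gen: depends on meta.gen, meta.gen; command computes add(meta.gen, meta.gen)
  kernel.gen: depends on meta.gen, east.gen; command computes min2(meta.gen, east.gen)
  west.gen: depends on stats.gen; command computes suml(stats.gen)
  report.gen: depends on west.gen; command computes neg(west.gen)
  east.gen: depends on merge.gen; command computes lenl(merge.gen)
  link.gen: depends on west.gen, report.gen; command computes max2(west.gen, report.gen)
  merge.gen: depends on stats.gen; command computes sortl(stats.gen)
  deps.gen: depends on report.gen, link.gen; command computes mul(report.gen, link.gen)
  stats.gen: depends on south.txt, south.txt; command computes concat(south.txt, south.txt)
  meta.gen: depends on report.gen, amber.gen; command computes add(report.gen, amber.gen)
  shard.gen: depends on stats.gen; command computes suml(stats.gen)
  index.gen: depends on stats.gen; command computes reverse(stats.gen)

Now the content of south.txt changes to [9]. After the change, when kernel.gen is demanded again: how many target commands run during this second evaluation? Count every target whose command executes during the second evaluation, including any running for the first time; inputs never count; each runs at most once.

First demand of the output computes:
  stats.gen = concat([-9, 2, -7, -1], [-9, 2, -7, -1]) = [-9, 2, -7, -1, -9, 2, -7, -1]
  merge.gen = sortl([-9, 2, -7, -1, -9, 2, -7, -1]) = [-9, -9, -7, -7, -1, -1, 2, 2]
  amber.gen = headl([-9, -9, -7, -7, -1, -1, 2, 2]) = -9
  east.gen = lenl([-9, -9, -7, -7, -1, -1, 2, 2]) = 8
  west.gen = suml([-9, 2, -7, -1, -9, 2, -7, -1]) = -30
  report.gen = neg(-30) = 30
  meta.gen = add(30, -9) = 21
  kernel.gen = min2(21, 8) = 8

After the edit, cleaning proceeds:
  stats.gen: a read changed (south.txt [-9, 2, -7, -1]->[9]; south.txt [-9, 2, -7, -1]->[9]) — executes, giving [9, 9].
  merge.gen: a read changed (stats.gen [-9, 2, -7, -1, -9, 2, -7, -1]->[9, 9]) — executes, giving [9, 9].
  amber.gen: a read changed (merge.gen [-9, -9, -7, -7, -1, -1, 2, 2]->[9, 9]) — executes, giving 9.
  east.gen: a read changed (merge.gen [-9, -9, -7, -7, -1, -1, 2, 2]->[9, 9]) — executes, giving 2.
  west.gen: a read changed (stats.gen [-9, 2, -7, -1, -9, 2, -7, -1]->[9, 9]) — executes, giving 18.
  report.gen: a read changed (west.gen -30->18) — executes, giving -18.
  meta.gen: a read changed (report.gen 30->-18; amber.gen -9->9) — executes, giving -9.
  kernel.gen: a read changed (meta.gen 21->-9; east.gen 8->2) — executes, giving -9.

8 target commands run: amber.gen, east.gen, kernel.gen, merge.gen, meta.gen, report.gen, stats.gen, west.gen.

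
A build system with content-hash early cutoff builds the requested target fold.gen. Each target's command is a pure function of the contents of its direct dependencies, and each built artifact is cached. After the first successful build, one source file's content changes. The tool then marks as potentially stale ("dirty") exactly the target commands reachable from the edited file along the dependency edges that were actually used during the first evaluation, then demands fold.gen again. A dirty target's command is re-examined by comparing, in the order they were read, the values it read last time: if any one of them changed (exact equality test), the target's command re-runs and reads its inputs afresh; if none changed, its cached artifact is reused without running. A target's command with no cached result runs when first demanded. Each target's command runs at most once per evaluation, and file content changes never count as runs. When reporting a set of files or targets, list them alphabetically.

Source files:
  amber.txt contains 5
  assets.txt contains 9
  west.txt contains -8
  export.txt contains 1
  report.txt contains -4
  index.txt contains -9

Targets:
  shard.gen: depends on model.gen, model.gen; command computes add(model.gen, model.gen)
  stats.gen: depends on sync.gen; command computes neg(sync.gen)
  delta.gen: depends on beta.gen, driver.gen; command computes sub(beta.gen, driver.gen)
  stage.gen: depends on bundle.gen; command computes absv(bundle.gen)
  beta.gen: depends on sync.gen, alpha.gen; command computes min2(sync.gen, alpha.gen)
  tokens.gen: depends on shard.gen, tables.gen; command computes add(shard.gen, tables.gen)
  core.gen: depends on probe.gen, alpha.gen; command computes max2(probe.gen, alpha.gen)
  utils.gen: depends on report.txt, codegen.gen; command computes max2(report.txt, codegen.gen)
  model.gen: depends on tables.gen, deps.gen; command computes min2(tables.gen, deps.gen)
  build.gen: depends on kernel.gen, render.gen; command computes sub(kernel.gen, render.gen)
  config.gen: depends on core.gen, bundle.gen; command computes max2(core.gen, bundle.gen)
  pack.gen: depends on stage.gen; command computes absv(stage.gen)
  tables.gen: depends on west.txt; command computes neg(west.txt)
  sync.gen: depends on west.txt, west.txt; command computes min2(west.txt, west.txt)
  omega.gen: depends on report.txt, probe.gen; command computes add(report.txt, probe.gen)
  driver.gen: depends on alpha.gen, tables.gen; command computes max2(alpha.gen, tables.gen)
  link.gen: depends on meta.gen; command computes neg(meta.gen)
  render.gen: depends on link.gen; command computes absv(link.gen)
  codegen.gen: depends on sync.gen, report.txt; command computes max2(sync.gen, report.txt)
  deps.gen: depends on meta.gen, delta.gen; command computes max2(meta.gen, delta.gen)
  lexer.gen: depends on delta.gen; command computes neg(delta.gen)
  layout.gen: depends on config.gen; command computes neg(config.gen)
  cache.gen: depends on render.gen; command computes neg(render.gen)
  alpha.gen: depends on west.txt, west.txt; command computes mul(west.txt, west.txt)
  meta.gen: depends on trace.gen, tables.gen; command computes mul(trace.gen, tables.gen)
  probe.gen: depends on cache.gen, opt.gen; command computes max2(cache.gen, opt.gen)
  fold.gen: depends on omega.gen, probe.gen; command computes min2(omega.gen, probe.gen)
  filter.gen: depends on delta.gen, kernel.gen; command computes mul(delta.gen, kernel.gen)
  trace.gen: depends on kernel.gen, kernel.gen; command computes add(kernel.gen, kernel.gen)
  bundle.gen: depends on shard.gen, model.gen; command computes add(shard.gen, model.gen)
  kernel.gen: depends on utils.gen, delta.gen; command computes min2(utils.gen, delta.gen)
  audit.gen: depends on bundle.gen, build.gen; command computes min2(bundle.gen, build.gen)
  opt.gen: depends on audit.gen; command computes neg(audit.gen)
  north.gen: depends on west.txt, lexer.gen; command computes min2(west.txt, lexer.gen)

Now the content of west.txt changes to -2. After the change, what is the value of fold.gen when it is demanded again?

New value of fold.gen: 26.

First evaluation (everything demanded from the output):
  alpha.gen = mul(-8, -8) = 64
  sync.gen = min2(-8, -8) = -8
  beta.gen = min2(-8, 64) = -8
  codegen.gen = max2(-8, -4) = -4
  tables.gen = neg(-8) = 8
  driver.gen = max2(64, 8) = 64
  delta.gen = sub(-8, 64) = -72
  utils.gen = max2(-4, -4) = -4
  kernel.gen = min2(-4, -72) = -72
  trace.gen = add(-72, -72) = -144
  meta.gen = mul(-144, 8) = -1152
  deps.gen = max2(-1152, -72) = -72
  link.gen = neg(-1152) = 1152
  model.gen = min2(8, -72) = -72
  render.gen = absv(1152) = 1152
  build.gen = sub(-72, 1152) = -1224
  cache.gen = neg(1152) = -1152
  shard.gen = add(-72, -72) = -144
  bundle.gen = add(-144, -72) = -216
  audit.gen = min2(-216, -1224) = -1224
  opt.gen = neg(-1224) = 1224
  probe.gen = max2(-1152, 1224) = 1224
  omega.gen = add(-4, 1224) = 1220
  fold.gen = min2(1220, 1224) = 1220

Propagation after the edit:
  alpha.gen: runs — west.txt -8->-2; west.txt -8->-2; result 4.
  sync.gen: runs — west.txt -8->-2; west.txt -8->-2; result -2.
  beta.gen: runs — sync.gen -8->-2; alpha.gen 64->4; result -2.
  codegen.gen: runs — sync.gen -8->-2; result -2.
  tables.gen: runs — west.txt -8->-2; result 2.
  driver.gen: runs — alpha.gen 64->4; tables.gen 8->2; result 4.
  delta.gen: runs — beta.gen -8->-2; driver.gen 64->4; result -6.
  utils.gen: runs — codegen.gen -4->-2; result -2.
  kernel.gen: runs — utils.gen -4->-2; delta.gen -72->-6; result -6.
  trace.gen: runs — kernel.gen -72->-6; kernel.gen -72->-6; result -12.
  meta.gen: runs — trace.gen -144->-12; tables.gen 8->2; result -24.
  deps.gen: runs — meta.gen -1152->-24; delta.gen -72->-6; result -6.
  link.gen: runs — meta.gen -1152->-24; result 24.
  model.gen: runs — tables.gen 8->2; deps.gen -72->-6; result -6.
  render.gen: runs — link.gen 1152->24; result 24.
  build.gen: runs — kernel.gen -72->-6; render.gen 1152->24; result -30.
  cache.gen: runs — render.gen 1152->24; result -24.
  shard.gen: runs — model.gen -72->-6; model.gen -72->-6; result -12.
  bundle.gen: runs — shard.gen -144->-12; model.gen -72->-6; result -18.
  audit.gen: runs — bundle.gen -216->-18; build.gen -1224->-30; result -30.
  opt.gen: runs — audit.gen -1224->-30; result 30.
  probe.gen: runs — cache.gen -1152->-24; opt.gen 1224->30; result 30.
  omega.gen: runs — probe.gen 1224->30; result 26.
  fold.gen: runs — omega.gen 1220->26; probe.gen 1224->30; result 26.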